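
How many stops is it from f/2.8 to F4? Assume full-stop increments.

1 stop

f/2.8 → f/4 — count the steps: 1 stop.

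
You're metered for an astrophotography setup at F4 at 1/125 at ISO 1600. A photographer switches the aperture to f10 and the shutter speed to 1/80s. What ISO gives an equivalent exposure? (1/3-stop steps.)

ISO 6400

Aperture: f/4 → f/4.5 → f/5 → f/5.6 → f/6.3 → f/7.1 → f/8 → f/9 → f/10 — 2 2/3 stops smaller aperture (darker).
Shutter speed: 1/125 → 1/100 → 1/80 — 2/3 stop slower (brighter).
Net change so far: 2 stops darker. Offset with the ISO: 1600 → 2000 → 2500 → 3200 → 4000 → 5000 → 6400.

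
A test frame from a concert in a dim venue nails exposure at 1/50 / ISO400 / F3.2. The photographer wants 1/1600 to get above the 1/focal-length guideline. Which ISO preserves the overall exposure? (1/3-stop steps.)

Shutter speed: 1/50 → 1/60 → 1/80 → 1/100 → 1/125 → 1/160 → 1/200 → 1/250 → 1/320 → 1/400 → 1/500 → 1/640 → 1/800 → 1/1000 → 1/1250 → 1/1600 — 5 stops faster (darker).
Need 5 stops brighter from the ISO: 400 → 500 → 640 → 800 → 1000 → 1250 → 1600 → 2000 → 2500 → 3200 → 4000 → 5000 → 6400 → 8000 → 10000 → 12800.

ISO 12800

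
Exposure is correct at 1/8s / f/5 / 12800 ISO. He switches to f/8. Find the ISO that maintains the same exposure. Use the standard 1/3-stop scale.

Aperture: f/5 → f/5.6 → f/6.3 → f/7.1 → f/8 — 1 1/3 stops smaller aperture (darker).
Need 1 1/3 stops brighter from the ISO: 12800 → 16000 → 20000 → 25600 → 32000.

ISO 32000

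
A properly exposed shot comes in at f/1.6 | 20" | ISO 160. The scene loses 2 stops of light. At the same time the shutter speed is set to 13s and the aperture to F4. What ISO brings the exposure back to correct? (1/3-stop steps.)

ISO 6400

Scene light: 2 stops darker.
Shutter speed: 20 → 15 → 13 — 2/3 stop shorter (darker).
Aperture: f/1.6 → f/1.8 → f/2 → f/2.2 → f/2.5 → f/2.8 → f/3.2 → f/3.5 → f/4 — 2 2/3 stops narrower (darker).
Net so far: 5 1/3 stops darker. ISO: 160 → 200 → 250 → 320 → 400 → 500 → 640 → 800 → 1000 → 1250 → 1600 → 2000 → 2500 → 3200 → 4000 → 5000 → 6400.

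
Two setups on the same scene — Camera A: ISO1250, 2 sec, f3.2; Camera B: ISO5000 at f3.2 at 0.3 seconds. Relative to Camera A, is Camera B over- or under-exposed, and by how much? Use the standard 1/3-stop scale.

2/3 stop darker

Aperture: unchanged.
Shutter speed: 2 → 1.6 → 1.3 → 1 → 0.8 → 0.6 → 0.5 → 0.4 → 0.3 — 2 2/3 stops shorter (darker).
ISO: 1250 → 1600 → 2000 → 2500 → 3200 → 4000 → 5000 — 2 stops raised (brighter).
Net: −2 2/3 +2 = −2/3 stops.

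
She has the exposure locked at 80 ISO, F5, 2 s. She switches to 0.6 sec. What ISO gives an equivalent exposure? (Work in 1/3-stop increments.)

Shutter speed: 2 → 1.6 → 1.3 → 1 → 0.8 → 0.6 — 1 2/3 stops shorter (darker).
Need 1 2/3 stops brighter from the ISO: 80 → 100 → 125 → 160 → 200 → 250.

ISO 250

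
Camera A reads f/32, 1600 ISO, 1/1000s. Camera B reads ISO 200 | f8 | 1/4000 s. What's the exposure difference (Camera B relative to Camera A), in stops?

1 stop darker

Aperture: f/32 → f/22 → f/16 → f/11 → f/8 — 4 stops wider (brighter).
Shutter speed: 1/1000 → 1/2000 → 1/4000 — 2 stops faster (darker).
ISO: 1600 → 800 → 400 → 200 — 3 stops dropped (darker).
Net: +4 −2 −3 = −1 stop.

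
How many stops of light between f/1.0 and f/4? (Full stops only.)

f/1.0 → f/1.4 → f/2 → f/2.8 → f/4 — count the steps: 4 stops.

4 stops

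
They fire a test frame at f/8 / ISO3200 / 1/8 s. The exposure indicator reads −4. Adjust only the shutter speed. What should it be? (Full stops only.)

2 s

Underexposed by 4 stops → need 4 stops brighter.
Shutter speed: 1/8 → 1/4 → 1/2 → 1 → 2.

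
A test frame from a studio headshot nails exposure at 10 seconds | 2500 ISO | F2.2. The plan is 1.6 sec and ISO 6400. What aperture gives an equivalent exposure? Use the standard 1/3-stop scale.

Shutter speed: 10 → 8 → 6 → 5 → 4 → 3.2 → 2.5 → 2 → 1.6 — 2 2/3 stops faster (darker).
ISO: 2500 → 3200 → 4000 → 5000 → 6400 — 1 1/3 stops raised (brighter).
Net change so far: 1 1/3 stops darker. Offset with the aperture: f/2.2 → f/2 → f/1.8 → f/1.6 → f/1.4.

f/1.4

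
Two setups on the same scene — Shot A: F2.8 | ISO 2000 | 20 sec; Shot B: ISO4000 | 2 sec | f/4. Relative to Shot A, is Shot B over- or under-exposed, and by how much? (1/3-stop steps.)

Aperture: f/2.8 → f/3.2 → f/3.5 → f/4 — 1 stop stopped down (darker).
Shutter speed: 20 → 15 → 13 → 10 → 8 → 6 → 5 → 4 → 3.2 → 2.5 → 2 — 3 1/3 stops faster (darker).
ISO: 2000 → 2500 → 3200 → 4000 — 1 stop higher (brighter).
Net: −1 −3 1/3 +1 = −3 1/3 stops.

3 1/3 stops darker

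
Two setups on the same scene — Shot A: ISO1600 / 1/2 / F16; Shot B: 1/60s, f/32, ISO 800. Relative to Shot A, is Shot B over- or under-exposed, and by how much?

Aperture: f/16 → f/22 → f/32 — 2 stops narrower (darker).
Shutter speed: 1/2 → 1/4 → 1/8 → 1/15 → 1/30 → 1/60 — 5 stops faster (darker).
ISO: 1600 → 800 — 1 stop dropped (darker).
Net: −2 −5 −1 = −8 stops.

8 stops darker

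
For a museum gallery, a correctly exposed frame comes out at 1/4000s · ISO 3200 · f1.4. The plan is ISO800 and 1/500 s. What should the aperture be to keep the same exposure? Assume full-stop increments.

ISO: 3200 → 1600 → 800 — 2 stops lower (darker).
Shutter speed: 1/4000 → 1/2000 → 1/1000 → 1/500 — 3 stops slower (brighter).
Net change so far: 1 stop brighter. Offset with the aperture: f/1.4 → f/2.

f/2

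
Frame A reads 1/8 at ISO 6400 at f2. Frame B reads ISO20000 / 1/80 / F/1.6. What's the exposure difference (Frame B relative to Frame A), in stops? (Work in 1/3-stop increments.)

1 stop darker

Aperture: f/2 → f/1.8 → f/1.6 — 2/3 stop wider (brighter).
Shutter speed: 1/8 → 1/10 → 1/13 → 1/15 → 1/20 → 1/25 → 1/30 → 1/40 → 1/50 → 1/60 → 1/80 — 3 1/3 stops faster (darker).
ISO: 6400 → 8000 → 10000 → 12800 → 16000 → 20000 — 1 2/3 stops raised (brighter).
Net: +2/3 −3 1/3 +1 2/3 = −1 stop.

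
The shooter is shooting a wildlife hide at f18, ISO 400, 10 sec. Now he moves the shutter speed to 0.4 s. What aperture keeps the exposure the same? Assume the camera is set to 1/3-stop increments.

Shutter speed: 10 → 8 → 6 → 5 → 4 → 3.2 → 2.5 → 2 → 1.6 → 1.3 → 1 → 0.8 → 0.6 → 0.5 → 0.4 — 4 2/3 stops faster (darker).
Need 4 2/3 stops brighter from the aperture: f/18 → f/16 → f/14 → f/13 → f/11 → f/10 → f/9 → f/8 → f/7.1 → f/6.3 → f/5.6 → f/5 → f/4.5 → f/4 → f/3.5.

f/3.5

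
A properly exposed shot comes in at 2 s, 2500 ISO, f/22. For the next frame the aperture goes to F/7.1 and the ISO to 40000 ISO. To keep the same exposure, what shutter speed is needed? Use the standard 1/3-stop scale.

1/80s

Aperture: f/22 → f/20 → f/18 → f/16 → f/14 → f/13 → f/11 → f/10 → f/9 → f/8 → f/7.1 — 3 1/3 stops wider (brighter).
ISO: 2500 → 3200 → 4000 → 5000 → 6400 → 8000 → 10000 → 12800 → 16000 → 20000 → 25600 → 32000 → 40000 — 4 stops higher (brighter).
Net change so far: 7 1/3 stops brighter. Offset with the shutter speed: 2 → 1.6 → 1.3 → 1 → 0.8 → 0.6 → 0.5 → 0.4 → 0.3 → 1/4 → 1/5 → 1/6 → 1/8 → 1/10 → 1/13 → 1/15 → 1/20 → 1/25 → 1/30 → 1/40 → 1/50 → 1/60 → 1/80.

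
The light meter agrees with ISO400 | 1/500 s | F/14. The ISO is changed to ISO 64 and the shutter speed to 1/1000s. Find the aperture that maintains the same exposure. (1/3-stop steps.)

f/4

ISO: 400 → 320 → 250 → 200 → 160 → 125 → 100 → 80 → 64 — 2 2/3 stops lower (darker).
Shutter speed: 1/500 → 1/640 → 1/800 → 1/1000 — 1 stop shorter (darker).
Net change so far: 3 2/3 stops darker. Offset with the aperture: f/14 → f/13 → f/11 → f/10 → f/9 → f/8 → f/7.1 → f/6.3 → f/5.6 → f/5 → f/4.5 → f/4.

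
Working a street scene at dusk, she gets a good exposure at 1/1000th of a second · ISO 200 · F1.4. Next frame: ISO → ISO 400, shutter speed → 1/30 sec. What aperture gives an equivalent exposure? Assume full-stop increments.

ISO: 200 → 400 — 1 stop higher (brighter).
Shutter speed: 1/1000 → 1/500 → 1/250 → 1/125 → 1/60 → 1/30 — 5 stops longer (brighter).
Net change so far: 6 stops brighter. Offset with the aperture: f/1.4 → f/2 → f/2.8 → f/4 → f/5.6 → f/8 → f/11.

f/11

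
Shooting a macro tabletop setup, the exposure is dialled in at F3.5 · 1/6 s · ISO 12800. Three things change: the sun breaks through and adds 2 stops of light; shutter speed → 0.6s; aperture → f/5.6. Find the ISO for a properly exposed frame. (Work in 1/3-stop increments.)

Scene light: 2 stops brighter.
Shutter speed: 1/6 → 1/5 → 1/4 → 0.3 → 0.4 → 0.5 → 0.6 — 2 stops longer (brighter).
Aperture: f/3.5 → f/4 → f/4.5 → f/5 → f/5.6 — 1 1/3 stops narrower (darker).
Net so far: 2 2/3 stops brighter. ISO: 12800 → 10000 → 8000 → 6400 → 5000 → 4000 → 3200 → 2500 → 2000.

ISO 2000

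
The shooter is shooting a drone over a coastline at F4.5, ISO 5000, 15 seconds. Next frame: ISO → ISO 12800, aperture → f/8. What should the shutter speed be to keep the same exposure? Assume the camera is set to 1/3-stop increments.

20 s

ISO: 5000 → 6400 → 8000 → 10000 → 12800 — 1 1/3 stops higher (brighter).
Aperture: f/4.5 → f/5 → f/5.6 → f/6.3 → f/7.1 → f/8 — 1 2/3 stops narrower (darker).
Net change so far: 1/3 stop darker. Offset with the shutter speed: 15 → 20.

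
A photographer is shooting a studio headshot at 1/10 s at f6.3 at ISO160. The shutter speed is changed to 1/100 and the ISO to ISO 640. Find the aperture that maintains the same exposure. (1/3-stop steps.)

f/4

Shutter speed: 1/10 → 1/13 → 1/15 → 1/20 → 1/25 → 1/30 → 1/40 → 1/50 → 1/60 → 1/80 → 1/100 — 3 1/3 stops faster (darker).
ISO: 160 → 200 → 250 → 320 → 400 → 500 → 640 — 2 stops higher (brighter).
Net change so far: 1 1/3 stops darker. Offset with the aperture: f/6.3 → f/5.6 → f/5 → f/4.5 → f/4.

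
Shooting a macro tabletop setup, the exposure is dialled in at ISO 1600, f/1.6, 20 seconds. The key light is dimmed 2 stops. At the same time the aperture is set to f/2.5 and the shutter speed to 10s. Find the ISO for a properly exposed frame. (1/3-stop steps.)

ISO 32000

Scene light: 2 stops darker.
Aperture: f/1.6 → f/1.8 → f/2 → f/2.2 → f/2.5 — 1 1/3 stops smaller aperture (darker).
Shutter speed: 20 → 15 → 13 → 10 — 1 stop shorter (darker).
Net so far: 4 1/3 stops darker. ISO: 1600 → 2000 → 2500 → 3200 → 4000 → 5000 → 6400 → 8000 → 10000 → 12800 → 16000 → 20000 → 25600 → 32000.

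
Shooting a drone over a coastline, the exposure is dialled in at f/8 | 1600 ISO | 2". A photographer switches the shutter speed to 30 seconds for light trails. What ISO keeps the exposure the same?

ISO 100

Shutter speed: 2 → 4 → 8 → 15 → 30 — 4 stops longer (brighter).
Need 4 stops darker from the ISO: 1600 → 800 → 400 → 200 → 100.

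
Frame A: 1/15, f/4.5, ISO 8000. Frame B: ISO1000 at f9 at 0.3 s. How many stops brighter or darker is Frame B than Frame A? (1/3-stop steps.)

2 2/3 stops darker

Aperture: f/4.5 → f/5 → f/5.6 → f/6.3 → f/7.1 → f/8 → f/9 — 2 stops narrower (darker).
Shutter speed: 1/15 → 1/13 → 1/10 → 1/8 → 1/6 → 1/5 → 1/4 → 0.3 — 2 1/3 stops longer (brighter).
ISO: 8000 → 6400 → 5000 → 4000 → 3200 → 2500 → 2000 → 1600 → 1250 → 1000 — 3 stops dropped (darker).
Net: −2 +2 1/3 −3 = −2 2/3 stops.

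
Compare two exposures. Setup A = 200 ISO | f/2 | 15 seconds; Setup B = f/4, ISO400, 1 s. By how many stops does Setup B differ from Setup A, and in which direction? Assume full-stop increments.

Aperture: f/2 → f/2.8 → f/4 — 2 stops narrower (darker).
Shutter speed: 15 → 8 → 4 → 2 → 1 — 4 stops faster (darker).
ISO: 200 → 400 — 1 stop higher (brighter).
Net: −2 −4 +1 = −5 stops.

5 stops darker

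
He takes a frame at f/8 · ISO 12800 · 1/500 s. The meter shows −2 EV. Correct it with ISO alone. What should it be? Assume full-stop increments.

Underexposed by 2 stops → need 2 stops brighter.
ISO: 12800 → 25600 → 51200.

ISO 51200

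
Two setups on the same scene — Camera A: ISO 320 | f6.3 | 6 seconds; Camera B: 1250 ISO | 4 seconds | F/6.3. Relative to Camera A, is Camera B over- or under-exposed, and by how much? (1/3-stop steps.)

1 1/3 stops brighter

Aperture: unchanged.
Shutter speed: 6 → 5 → 4 — 2/3 stop faster (darker).
ISO: 320 → 400 → 500 → 640 → 800 → 1000 → 1250 — 2 stops raised (brighter).
Net: −2/3 +2 = +1 1/3 stops.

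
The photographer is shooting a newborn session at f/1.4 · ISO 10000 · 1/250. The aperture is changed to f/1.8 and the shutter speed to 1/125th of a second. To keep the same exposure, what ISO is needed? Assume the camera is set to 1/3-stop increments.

ISO 8000

Aperture: f/1.4 → f/1.6 → f/1.8 — 2/3 stop narrower (darker).
Shutter speed: 1/250 → 1/200 → 1/160 → 1/125 — 1 stop slower (brighter).
Net change so far: 1/3 stop brighter. Offset with the ISO: 10000 → 8000.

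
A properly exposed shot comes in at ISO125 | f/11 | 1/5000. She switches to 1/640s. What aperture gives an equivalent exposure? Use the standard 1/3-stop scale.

Shutter speed: 1/5000 → 1/4000 → 1/3200 → 1/2500 → 1/2000 → 1/1600 → 1/1250 → 1/1000 → 1/800 → 1/640 — 3 stops longer (brighter).
Need 3 stops darker from the aperture: f/11 → f/13 → f/14 → f/16 → f/18 → f/20 → f/22 → f/25 → f/29 → f/32.

f/32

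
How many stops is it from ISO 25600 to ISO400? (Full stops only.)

6 stops

25600 → 12800 → 6400 → 3200 → 1600 → 800 → 400 — count the steps: 6 stops.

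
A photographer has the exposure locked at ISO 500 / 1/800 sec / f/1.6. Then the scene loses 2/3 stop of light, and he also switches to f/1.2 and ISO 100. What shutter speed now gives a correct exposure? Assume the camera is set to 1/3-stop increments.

Scene light: 2/3 stop darker.
Aperture: f/1.6 → f/1.4 → f/1.2 — 2/3 stop wider (brighter).
ISO: 500 → 400 → 320 → 250 → 200 → 160 → 125 → 100 — 2 1/3 stops lower (darker).
Net so far: 2 1/3 stops darker. Shutter speed: 1/800 → 1/640 → 1/500 → 1/400 → 1/320 → 1/250 → 1/200 → 1/160.

1/160s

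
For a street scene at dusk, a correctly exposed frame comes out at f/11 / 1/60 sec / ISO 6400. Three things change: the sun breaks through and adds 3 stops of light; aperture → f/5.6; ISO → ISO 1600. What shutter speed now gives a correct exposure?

1/500s

Scene light: 3 stops brighter.
Aperture: f/11 → f/8 → f/5.6 — 2 stops wider (brighter).
ISO: 6400 → 3200 → 1600 — 2 stops lower (darker).
Net so far: 3 stops brighter. Shutter speed: 1/60 → 1/125 → 1/250 → 1/500.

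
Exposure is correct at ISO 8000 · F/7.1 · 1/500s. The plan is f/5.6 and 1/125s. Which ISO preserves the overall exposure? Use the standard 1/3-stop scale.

Aperture: f/7.1 → f/6.3 → f/5.6 — 2/3 stop wider (brighter).
Shutter speed: 1/500 → 1/400 → 1/320 → 1/250 → 1/200 → 1/160 → 1/125 — 2 stops slower (brighter).
Net change so far: 2 2/3 stops brighter. Offset with the ISO: 8000 → 6400 → 5000 → 4000 → 3200 → 2500 → 2000 → 1600 → 1250.

ISO 1250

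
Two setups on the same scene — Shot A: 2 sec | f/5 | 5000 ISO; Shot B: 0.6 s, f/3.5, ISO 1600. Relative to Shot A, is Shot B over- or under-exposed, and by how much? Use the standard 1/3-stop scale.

Aperture: f/5 → f/4.5 → f/4 → f/3.5 — 1 stop opened up (brighter).
Shutter speed: 2 → 1.6 → 1.3 → 1 → 0.8 → 0.6 — 1 2/3 stops shorter (darker).
ISO: 5000 → 4000 → 3200 → 2500 → 2000 → 1600 — 1 2/3 stops dropped (darker).
Net: +1 −1 2/3 −1 2/3 = −2 1/3 stops.

2 1/3 stops darker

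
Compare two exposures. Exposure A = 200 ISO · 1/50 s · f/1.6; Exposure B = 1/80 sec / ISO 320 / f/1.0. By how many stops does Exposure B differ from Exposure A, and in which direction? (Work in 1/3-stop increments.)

Aperture: f/1.6 → f/1.4 → f/1.2 → f/1.1 → f/1.0 — 1 1/3 stops larger aperture (brighter).
Shutter speed: 1/50 → 1/60 → 1/80 — 2/3 stop shorter (darker).
ISO: 200 → 250 → 320 — 2/3 stop raised (brighter).
Net: +1 1/3 −2/3 +2/3 = +1 1/3 stops.

1 1/3 stops brighter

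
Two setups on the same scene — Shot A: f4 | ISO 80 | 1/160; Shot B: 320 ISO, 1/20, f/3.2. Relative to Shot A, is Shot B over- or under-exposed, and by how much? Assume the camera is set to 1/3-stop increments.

5 2/3 stops brighter

Aperture: f/4 → f/3.5 → f/3.2 — 2/3 stop opened up (brighter).
Shutter speed: 1/160 → 1/125 → 1/100 → 1/80 → 1/60 → 1/50 → 1/40 → 1/30 → 1/25 → 1/20 — 3 stops longer (brighter).
ISO: 80 → 100 → 125 → 160 → 200 → 250 → 320 — 2 stops higher (brighter).
Net: +2/3 +3 +2 = +5 2/3 stops.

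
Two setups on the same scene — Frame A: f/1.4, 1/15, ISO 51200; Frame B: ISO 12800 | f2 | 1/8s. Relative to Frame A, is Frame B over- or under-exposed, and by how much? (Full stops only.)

Aperture: f/1.4 → f/2 — 1 stop smaller aperture (darker).
Shutter speed: 1/15 → 1/8 — 1 stop slower (brighter).
ISO: 51200 → 25600 → 12800 — 2 stops lower (darker).
Net: −1 +1 −2 = −2 stops.

2 stops darker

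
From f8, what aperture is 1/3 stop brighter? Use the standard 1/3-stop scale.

Aperture: f/8 → f/7.1 — 1/3 stop larger aperture (brighter).

f/7.1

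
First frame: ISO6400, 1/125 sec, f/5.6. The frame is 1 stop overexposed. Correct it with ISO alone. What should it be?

Overexposed by 1 stop → need 1 stop darker.
ISO: 6400 → 3200.

ISO 3200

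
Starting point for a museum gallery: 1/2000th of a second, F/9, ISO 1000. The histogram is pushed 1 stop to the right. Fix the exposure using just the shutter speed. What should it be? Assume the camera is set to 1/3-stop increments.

1/4000s

Overexposed by 1 stop → need 1 stop darker.
Shutter speed: 1/2000 → 1/2500 → 1/3200 → 1/4000.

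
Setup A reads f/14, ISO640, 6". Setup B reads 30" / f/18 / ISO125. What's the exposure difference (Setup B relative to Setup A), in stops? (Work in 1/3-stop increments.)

Aperture: f/14 → f/16 → f/18 — 2/3 stop narrower (darker).
Shutter speed: 6 → 8 → 10 → 13 → 15 → 20 → 25 → 30 — 2 1/3 stops longer (brighter).
ISO: 640 → 500 → 400 → 320 → 250 → 200 → 160 → 125 — 2 1/3 stops lower (darker).
Net: −2/3 +2 1/3 −2 1/3 = −2/3 stops.

2/3 stop darker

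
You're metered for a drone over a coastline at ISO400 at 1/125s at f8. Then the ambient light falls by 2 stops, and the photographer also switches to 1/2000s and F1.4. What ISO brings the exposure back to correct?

ISO 800

Scene light: 2 stops darker.
Shutter speed: 1/125 → 1/250 → 1/500 → 1/1000 → 1/2000 — 4 stops shorter (darker).
Aperture: f/8 → f/5.6 → f/4 → f/2.8 → f/2 → f/1.4 — 5 stops opened up (brighter).
Net so far: 1 stop darker. ISO: 400 → 800.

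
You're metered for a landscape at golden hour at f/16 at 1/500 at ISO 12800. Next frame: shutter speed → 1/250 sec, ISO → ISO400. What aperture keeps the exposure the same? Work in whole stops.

Shutter speed: 1/500 → 1/250 — 1 stop longer (brighter).
ISO: 12800 → 6400 → 3200 → 1600 → 800 → 400 — 5 stops lower (darker).
Net change so far: 4 stops darker. Offset with the aperture: f/16 → f/11 → f/8 → f/5.6 → f/4.

f/4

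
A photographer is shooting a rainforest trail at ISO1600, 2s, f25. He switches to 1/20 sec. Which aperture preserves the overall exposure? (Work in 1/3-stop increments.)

f/4

Shutter speed: 2 → 1.6 → 1.3 → 1 → 0.8 → 0.6 → 0.5 → 0.4 → 0.3 → 1/4 → 1/5 → 1/6 → 1/8 → 1/10 → 1/13 → 1/15 → 1/20 — 5 1/3 stops shorter (darker).
Need 5 1/3 stops brighter from the aperture: f/25 → f/22 → f/20 → f/18 → f/16 → f/14 → f/13 → f/11 → f/10 → f/9 → f/8 → f/7.1 → f/6.3 → f/5.6 → f/5 → f/4.5 → f/4.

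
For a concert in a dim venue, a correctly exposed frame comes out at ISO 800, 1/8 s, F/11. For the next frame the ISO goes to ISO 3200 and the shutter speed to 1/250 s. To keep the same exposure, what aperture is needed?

ISO: 800 → 1600 → 3200 — 2 stops raised (brighter).
Shutter speed: 1/8 → 1/15 → 1/30 → 1/60 → 1/125 → 1/250 — 5 stops shorter (darker).
Net change so far: 3 stops darker. Offset with the aperture: f/11 → f/8 → f/5.6 → f/4.

f/4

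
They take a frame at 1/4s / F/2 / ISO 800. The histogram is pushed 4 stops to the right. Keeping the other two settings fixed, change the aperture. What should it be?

f/8

Overexposed by 4 stops → need 4 stops darker.
Aperture: f/2 → f/2.8 → f/4 → f/5.6 → f/8.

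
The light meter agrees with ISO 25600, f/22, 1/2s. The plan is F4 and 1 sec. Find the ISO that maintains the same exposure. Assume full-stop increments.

Aperture: f/22 → f/16 → f/11 → f/8 → f/5.6 → f/4 — 5 stops wider (brighter).
Shutter speed: 1/2 → 1 — 1 stop slower (brighter).
Net change so far: 6 stops brighter. Offset with the ISO: 25600 → 12800 → 6400 → 3200 → 1600 → 800 → 400.

ISO 400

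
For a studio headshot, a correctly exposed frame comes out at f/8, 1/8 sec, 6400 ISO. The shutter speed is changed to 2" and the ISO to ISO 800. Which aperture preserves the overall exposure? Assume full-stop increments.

Shutter speed: 1/8 → 1/4 → 1/2 → 1 → 2 — 4 stops slower (brighter).
ISO: 6400 → 3200 → 1600 → 800 — 3 stops dropped (darker).
Net change so far: 1 stop brighter. Offset with the aperture: f/8 → f/11.

f/11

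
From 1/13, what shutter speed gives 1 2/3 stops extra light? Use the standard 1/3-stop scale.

Shutter speed: 1/13 → 1/10 → 1/8 → 1/6 → 1/5 → 1/4 — 1 2/3 stops longer (brighter).

1/4s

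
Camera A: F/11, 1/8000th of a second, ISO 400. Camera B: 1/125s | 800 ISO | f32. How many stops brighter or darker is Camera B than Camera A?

4 stops brighter

Aperture: f/11 → f/16 → f/22 → f/32 — 3 stops stopped down (darker).
Shutter speed: 1/8000 → 1/4000 → 1/2000 → 1/1000 → 1/500 → 1/250 → 1/125 — 6 stops longer (brighter).
ISO: 400 → 800 — 1 stop raised (brighter).
Net: −3 +6 +1 = +4 stops.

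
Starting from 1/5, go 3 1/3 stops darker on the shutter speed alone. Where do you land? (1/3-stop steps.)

1/50s

Shutter speed: 1/5 → 1/6 → 1/8 → 1/10 → 1/13 → 1/15 → 1/20 → 1/25 → 1/30 → 1/40 → 1/50 — 3 1/3 stops shorter (darker).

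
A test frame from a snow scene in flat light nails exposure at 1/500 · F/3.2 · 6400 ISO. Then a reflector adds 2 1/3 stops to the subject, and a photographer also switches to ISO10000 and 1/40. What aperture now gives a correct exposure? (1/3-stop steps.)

f/32

Scene light: 2 1/3 stops brighter.
ISO: 6400 → 8000 → 10000 — 2/3 stop higher (brighter).
Shutter speed: 1/500 → 1/400 → 1/320 → 1/250 → 1/200 → 1/160 → 1/125 → 1/100 → 1/80 → 1/60 → 1/50 → 1/40 — 3 2/3 stops longer (brighter).
Net so far: 6 2/3 stops brighter. Aperture: f/3.2 → f/3.5 → f/4 → f/4.5 → f/5 → f/5.6 → f/6.3 → f/7.1 → f/8 → f/9 → f/10 → f/11 → f/13 → f/14 → f/16 → f/18 → f/20 → f/22 → f/25 → f/29 → f/32.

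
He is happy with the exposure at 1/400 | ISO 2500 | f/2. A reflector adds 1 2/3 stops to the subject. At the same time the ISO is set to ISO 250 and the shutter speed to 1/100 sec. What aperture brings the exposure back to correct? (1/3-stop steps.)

Scene light: 1 2/3 stops brighter.
ISO: 2500 → 2000 → 1600 → 1250 → 1000 → 800 → 640 → 500 → 400 → 320 → 250 — 3 1/3 stops lower (darker).
Shutter speed: 1/400 → 1/320 → 1/250 → 1/200 → 1/160 → 1/125 → 1/100 — 2 stops slower (brighter).
Net so far: 1/3 stop brighter. Aperture: f/2 → f/2.2.

f/2.2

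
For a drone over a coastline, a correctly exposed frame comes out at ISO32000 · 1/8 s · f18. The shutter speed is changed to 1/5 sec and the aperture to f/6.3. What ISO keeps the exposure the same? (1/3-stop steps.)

Shutter speed: 1/8 → 1/6 → 1/5 — 2/3 stop slower (brighter).
Aperture: f/18 → f/16 → f/14 → f/13 → f/11 → f/10 → f/9 → f/8 → f/7.1 → f/6.3 — 3 stops wider (brighter).
Net change so far: 3 2/3 stops brighter. Offset with the ISO: 32000 → 25600 → 20000 → 16000 → 12800 → 10000 → 8000 → 6400 → 5000 → 4000 → 3200 → 2500.

ISO 2500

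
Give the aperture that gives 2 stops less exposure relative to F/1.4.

Aperture: f/1.4 → f/2 → f/2.8 — 2 stops stopped down (darker).

f/2.8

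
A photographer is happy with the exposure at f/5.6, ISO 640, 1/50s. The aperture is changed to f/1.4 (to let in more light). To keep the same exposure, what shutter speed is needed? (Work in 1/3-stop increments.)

Aperture: f/5.6 → f/5 → f/4.5 → f/4 → f/3.5 → f/3.2 → f/2.8 → f/2.5 → f/2.2 → f/2 → f/1.8 → f/1.6 → f/1.4 — 4 stops opened up (brighter).
Need 4 stops darker from the shutter speed: 1/50 → 1/60 → 1/80 → 1/100 → 1/125 → 1/160 → 1/200 → 1/250 → 1/320 → 1/400 → 1/500 → 1/640 → 1/800.

1/800s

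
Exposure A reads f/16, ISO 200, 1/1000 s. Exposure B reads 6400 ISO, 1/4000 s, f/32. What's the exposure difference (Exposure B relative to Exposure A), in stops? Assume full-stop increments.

1 stop brighter

Aperture: f/16 → f/22 → f/32 — 2 stops narrower (darker).
Shutter speed: 1/1000 → 1/2000 → 1/4000 — 2 stops shorter (darker).
ISO: 200 → 400 → 800 → 1600 → 3200 → 6400 — 5 stops higher (brighter).
Net: −2 −2 +5 = +1 stop.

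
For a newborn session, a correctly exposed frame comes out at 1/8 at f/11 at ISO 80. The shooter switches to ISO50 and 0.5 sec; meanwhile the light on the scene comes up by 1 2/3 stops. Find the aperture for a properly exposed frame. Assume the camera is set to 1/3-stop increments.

Scene light: 1 2/3 stops brighter.
ISO: 80 → 64 → 50 — 2/3 stop lower (darker).
Shutter speed: 1/8 → 1/6 → 1/5 → 1/4 → 0.3 → 0.4 → 0.5 — 2 stops longer (brighter).
Net so far: 3 stops brighter. Aperture: f/11 → f/13 → f/14 → f/16 → f/18 → f/20 → f/22 → f/25 → f/29 → f/32.

f/32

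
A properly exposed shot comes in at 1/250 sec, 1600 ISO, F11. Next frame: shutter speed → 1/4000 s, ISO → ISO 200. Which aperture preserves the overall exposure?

Shutter speed: 1/250 → 1/500 → 1/1000 → 1/2000 → 1/4000 — 4 stops shorter (darker).
ISO: 1600 → 800 → 400 → 200 — 3 stops lower (darker).
Net change so far: 7 stops darker. Offset with the aperture: f/11 → f/8 → f/5.6 → f/4 → f/2.8 → f/2 → f/1.4 → f/1.0.

f/1.0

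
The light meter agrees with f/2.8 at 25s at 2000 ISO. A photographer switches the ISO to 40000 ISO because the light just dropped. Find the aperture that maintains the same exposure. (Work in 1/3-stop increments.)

ISO: 2000 → 2500 → 3200 → 4000 → 5000 → 6400 → 8000 → 10000 → 12800 → 16000 → 20000 → 25600 → 32000 → 40000 — 4 1/3 stops higher (brighter).
Need 4 1/3 stops darker from the aperture: f/2.8 → f/3.2 → f/3.5 → f/4 → f/4.5 → f/5 → f/5.6 → f/6.3 → f/7.1 → f/8 → f/9 → f/10 → f/11 → f/13.

f/13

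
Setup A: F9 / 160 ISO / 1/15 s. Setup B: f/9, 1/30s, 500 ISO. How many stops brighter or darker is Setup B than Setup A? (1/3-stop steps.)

2/3 stop brighter

Aperture: unchanged.
Shutter speed: 1/15 → 1/20 → 1/25 → 1/30 — 1 stop shorter (darker).
ISO: 160 → 200 → 250 → 320 → 400 → 500 — 1 2/3 stops higher (brighter).
Net: −1 +1 2/3 = +2/3 stops.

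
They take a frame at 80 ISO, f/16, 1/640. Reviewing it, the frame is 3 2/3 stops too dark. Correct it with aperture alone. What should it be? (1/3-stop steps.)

Underexposed by 3 2/3 stops → need 3 2/3 stops brighter.
Aperture: f/16 → f/14 → f/13 → f/11 → f/10 → f/9 → f/8 → f/7.1 → f/6.3 → f/5.6 → f/5 → f/4.5.

f/4.5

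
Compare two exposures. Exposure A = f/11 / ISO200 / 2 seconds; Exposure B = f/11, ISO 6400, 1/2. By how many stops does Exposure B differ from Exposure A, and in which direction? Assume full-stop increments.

3 stops brighter

Aperture: unchanged.
Shutter speed: 2 → 1 → 1/2 — 2 stops shorter (darker).
ISO: 200 → 400 → 800 → 1600 → 3200 → 6400 — 5 stops higher (brighter).
Net: −2 +5 = +3 stops.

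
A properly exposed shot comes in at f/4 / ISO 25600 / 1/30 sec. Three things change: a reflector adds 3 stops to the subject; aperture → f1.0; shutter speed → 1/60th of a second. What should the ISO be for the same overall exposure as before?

Scene light: 3 stops brighter.
Aperture: f/4 → f/2.8 → f/2 → f/1.4 → f/1.0 — 4 stops larger aperture (brighter).
Shutter speed: 1/30 → 1/60 — 1 stop shorter (darker).
Net so far: 6 stops brighter. ISO: 25600 → 12800 → 6400 → 3200 → 1600 → 800 → 400.

ISO 400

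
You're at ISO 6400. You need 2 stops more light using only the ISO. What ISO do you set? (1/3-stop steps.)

ISO: 6400 → 8000 → 10000 → 12800 → 16000 → 20000 → 25600 — 2 stops higher (brighter).

ISO 25600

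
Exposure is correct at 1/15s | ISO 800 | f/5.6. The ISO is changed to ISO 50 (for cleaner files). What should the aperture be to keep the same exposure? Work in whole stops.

ISO: 800 → 400 → 200 → 100 → 50 — 4 stops dropped (darker).
Need 4 stops brighter from the aperture: f/5.6 → f/4 → f/2.8 → f/2 → f/1.4.

f/1.4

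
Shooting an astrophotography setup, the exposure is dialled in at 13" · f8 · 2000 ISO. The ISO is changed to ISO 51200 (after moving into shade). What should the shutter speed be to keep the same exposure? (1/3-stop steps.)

ISO: 2000 → 2500 → 3200 → 4000 → 5000 → 6400 → 8000 → 10000 → 12800 → 16000 → 20000 → 25600 → 32000 → 40000 → 51200 — 4 2/3 stops higher (brighter).
Need 4 2/3 stops darker from the shutter speed: 13 → 10 → 8 → 6 → 5 → 4 → 3.2 → 2.5 → 2 → 1.6 → 1.3 → 1 → 0.8 → 0.6 → 0.5.

0.5 s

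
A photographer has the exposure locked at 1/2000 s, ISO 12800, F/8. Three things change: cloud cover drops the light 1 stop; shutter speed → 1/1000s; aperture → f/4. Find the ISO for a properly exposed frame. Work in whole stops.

ISO 3200

Scene light: 1 stop darker.
Shutter speed: 1/2000 → 1/1000 — 1 stop slower (brighter).
Aperture: f/8 → f/5.6 → f/4 — 2 stops larger aperture (brighter).
Net so far: 2 stops brighter. ISO: 12800 → 6400 → 3200.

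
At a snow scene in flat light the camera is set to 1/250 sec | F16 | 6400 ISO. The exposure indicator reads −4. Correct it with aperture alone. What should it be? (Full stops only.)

f/4

Underexposed by 4 stops → need 4 stops brighter.
Aperture: f/16 → f/11 → f/8 → f/5.6 → f/4.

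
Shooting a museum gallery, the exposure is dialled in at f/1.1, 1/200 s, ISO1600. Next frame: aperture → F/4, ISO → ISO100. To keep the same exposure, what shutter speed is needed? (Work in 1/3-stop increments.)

Aperture: f/1.1 → f/1.2 → f/1.4 → f/1.6 → f/1.8 → f/2 → f/2.2 → f/2.5 → f/2.8 → f/3.2 → f/3.5 → f/4 — 3 2/3 stops smaller aperture (darker).
ISO: 1600 → 1250 → 1000 → 800 → 640 → 500 → 400 → 320 → 250 → 200 → 160 → 125 → 100 — 4 stops lower (darker).
Net change so far: 7 2/3 stops darker. Offset with the shutter speed: 1/200 → 1/160 → 1/125 → 1/100 → 1/80 → 1/60 → 1/50 → 1/40 → 1/30 → 1/25 → 1/20 → 1/15 → 1/13 → 1/10 → 1/8 → 1/6 → 1/5 → 1/4 → 0.3 → 0.4 → 0.5 → 0.6 → 0.8 → 1.

1 s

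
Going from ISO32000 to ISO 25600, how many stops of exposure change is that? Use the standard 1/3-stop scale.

32000 → 25600 — count the steps: 1 third-stops = 1/3 stop.

1/3 stop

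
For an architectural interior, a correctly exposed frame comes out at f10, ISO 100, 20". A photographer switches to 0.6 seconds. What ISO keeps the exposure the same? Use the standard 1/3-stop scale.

Shutter speed: 20 → 15 → 13 → 10 → 8 → 6 → 5 → 4 → 3.2 → 2.5 → 2 → 1.6 → 1.3 → 1 → 0.8 → 0.6 — 5 stops faster (darker).
Need 5 stops brighter from the ISO: 100 → 125 → 160 → 200 → 250 → 320 → 400 → 500 → 640 → 800 → 1000 → 1250 → 1600 → 2000 → 2500 → 3200.

ISO 3200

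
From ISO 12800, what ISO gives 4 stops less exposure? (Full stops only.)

ISO 800

ISO: 12800 → 6400 → 3200 → 1600 → 800 — 4 stops lower (darker).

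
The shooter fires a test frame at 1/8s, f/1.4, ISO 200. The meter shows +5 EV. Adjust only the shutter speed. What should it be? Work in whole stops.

Overexposed by 5 stops → need 5 stops darker.
Shutter speed: 1/8 → 1/15 → 1/30 → 1/60 → 1/125 → 1/250.

1/250s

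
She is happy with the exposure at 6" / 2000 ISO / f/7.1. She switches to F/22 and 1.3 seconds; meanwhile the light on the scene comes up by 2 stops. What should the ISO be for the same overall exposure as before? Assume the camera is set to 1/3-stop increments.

Scene light: 2 stops brighter.
Aperture: f/7.1 → f/8 → f/9 → f/10 → f/11 → f/13 → f/14 → f/16 → f/18 → f/20 → f/22 — 3 1/3 stops stopped down (darker).
Shutter speed: 6 → 5 → 4 → 3.2 → 2.5 → 2 → 1.6 → 1.3 — 2 1/3 stops faster (darker).
Net so far: 3 2/3 stops darker. ISO: 2000 → 2500 → 3200 → 4000 → 5000 → 6400 → 8000 → 10000 → 12800 → 16000 → 20000 → 25600.

ISO 25600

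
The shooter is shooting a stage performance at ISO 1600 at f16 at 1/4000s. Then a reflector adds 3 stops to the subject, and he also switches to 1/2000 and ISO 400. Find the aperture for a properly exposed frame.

Scene light: 3 stops brighter.
Shutter speed: 1/4000 → 1/2000 — 1 stop longer (brighter).
ISO: 1600 → 800 → 400 — 2 stops lower (darker).
Net so far: 2 stops brighter. Aperture: f/16 → f/22 → f/32.

f/32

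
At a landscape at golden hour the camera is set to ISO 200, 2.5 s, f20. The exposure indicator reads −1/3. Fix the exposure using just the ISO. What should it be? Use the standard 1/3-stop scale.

ISO 250

Underexposed by 1/3 stop → need 1/3 stop brighter.
ISO: 200 → 250.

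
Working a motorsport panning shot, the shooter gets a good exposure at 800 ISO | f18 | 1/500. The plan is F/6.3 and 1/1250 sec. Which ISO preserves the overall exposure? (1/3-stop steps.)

Aperture: f/18 → f/16 → f/14 → f/13 → f/11 → f/10 → f/9 → f/8 → f/7.1 → f/6.3 — 3 stops larger aperture (brighter).
Shutter speed: 1/500 → 1/640 → 1/800 → 1/1000 → 1/1250 — 1 1/3 stops faster (darker).
Net change so far: 1 2/3 stops brighter. Offset with the ISO: 800 → 640 → 500 → 400 → 320 → 250.

ISO 250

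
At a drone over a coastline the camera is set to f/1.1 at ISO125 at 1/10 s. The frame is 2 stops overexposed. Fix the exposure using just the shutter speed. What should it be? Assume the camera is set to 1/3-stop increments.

Overexposed by 2 stops → need 2 stops darker.
Shutter speed: 1/10 → 1/13 → 1/15 → 1/20 → 1/25 → 1/30 → 1/40.

1/40s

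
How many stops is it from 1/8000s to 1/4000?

1/8000 → 1/4000 — count the steps: 1 stop.

1 stop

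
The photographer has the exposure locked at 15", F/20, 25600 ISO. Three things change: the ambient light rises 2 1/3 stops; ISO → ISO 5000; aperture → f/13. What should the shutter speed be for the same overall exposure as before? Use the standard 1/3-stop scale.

Scene light: 2 1/3 stops brighter.
ISO: 25600 → 20000 → 16000 → 12800 → 10000 → 8000 → 6400 → 5000 — 2 1/3 stops dropped (darker).
Aperture: f/20 → f/18 → f/16 → f/14 → f/13 — 1 1/3 stops opened up (brighter).
Net so far: 1 1/3 stops brighter. Shutter speed: 15 → 13 → 10 → 8 → 6.

6 s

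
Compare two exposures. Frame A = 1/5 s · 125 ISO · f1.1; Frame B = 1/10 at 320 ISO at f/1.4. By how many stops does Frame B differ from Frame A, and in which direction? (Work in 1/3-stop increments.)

Aperture: f/1.1 → f/1.2 → f/1.4 — 2/3 stop smaller aperture (darker).
Shutter speed: 1/5 → 1/6 → 1/8 → 1/10 — 1 stop faster (darker).
ISO: 125 → 160 → 200 → 250 → 320 — 1 1/3 stops higher (brighter).
Net: −2/3 −1 +1 1/3 = −1/3 stops.

1/3 stop darker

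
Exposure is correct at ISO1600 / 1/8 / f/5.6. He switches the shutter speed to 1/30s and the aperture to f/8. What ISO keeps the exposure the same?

Shutter speed: 1/8 → 1/15 → 1/30 — 2 stops shorter (darker).
Aperture: f/5.6 → f/8 — 1 stop stopped down (darker).
Net change so far: 3 stops darker. Offset with the ISO: 1600 → 3200 → 6400 → 12800.

ISO 12800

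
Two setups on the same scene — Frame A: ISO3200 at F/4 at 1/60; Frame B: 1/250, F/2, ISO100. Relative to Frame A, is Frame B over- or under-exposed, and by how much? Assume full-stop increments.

5 stops darker

Aperture: f/4 → f/2.8 → f/2 — 2 stops larger aperture (brighter).
Shutter speed: 1/60 → 1/125 → 1/250 — 2 stops faster (darker).
ISO: 3200 → 1600 → 800 → 400 → 200 → 100 — 5 stops lower (darker).
Net: +2 −2 −5 = −5 stops.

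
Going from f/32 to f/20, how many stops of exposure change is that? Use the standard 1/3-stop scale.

f/32 → f/29 → f/25 → f/22 → f/20 — count the steps: 4 third-stops = 1 1/3 stops.

1 1/3 stops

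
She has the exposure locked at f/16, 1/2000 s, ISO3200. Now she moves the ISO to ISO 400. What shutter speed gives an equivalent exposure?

ISO: 3200 → 1600 → 800 → 400 — 3 stops dropped (darker).
Need 3 stops brighter from the shutter speed: 1/2000 → 1/1000 → 1/500 → 1/250.

1/250s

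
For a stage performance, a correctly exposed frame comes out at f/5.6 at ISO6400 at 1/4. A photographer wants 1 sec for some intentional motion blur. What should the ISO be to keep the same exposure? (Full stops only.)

ISO 1600

Shutter speed: 1/4 → 1/2 → 1 — 2 stops longer (brighter).
Need 2 stops darker from the ISO: 6400 → 3200 → 1600.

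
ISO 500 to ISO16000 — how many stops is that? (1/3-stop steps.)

5 stops

500 → 640 → 800 → 1000 → 1250 → 1600 → 2000 → 2500 → 3200 → 4000 → 5000 → 6400 → 8000 → 10000 → 12800 → 16000 — count the steps: 15 third-stops = 5 stops.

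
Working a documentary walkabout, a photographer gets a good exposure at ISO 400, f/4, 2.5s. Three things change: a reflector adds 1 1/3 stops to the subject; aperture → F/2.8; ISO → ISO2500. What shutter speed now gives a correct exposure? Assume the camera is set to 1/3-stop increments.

1/13s

Scene light: 1 1/3 stops brighter.
Aperture: f/4 → f/3.5 → f/3.2 → f/2.8 — 1 stop larger aperture (brighter).
ISO: 400 → 500 → 640 → 800 → 1000 → 1250 → 1600 → 2000 → 2500 — 2 2/3 stops raised (brighter).
Net so far: 5 stops brighter. Shutter speed: 2.5 → 2 → 1.6 → 1.3 → 1 → 0.8 → 0.6 → 0.5 → 0.4 → 0.3 → 1/4 → 1/5 → 1/6 → 1/8 → 1/10 → 1/13.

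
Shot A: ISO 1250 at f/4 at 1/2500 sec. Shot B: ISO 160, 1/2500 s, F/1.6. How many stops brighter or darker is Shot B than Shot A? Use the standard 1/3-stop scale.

1/3 stop darker

Aperture: f/4 → f/3.5 → f/3.2 → f/2.8 → f/2.5 → f/2.2 → f/2 → f/1.8 → f/1.6 — 2 2/3 stops larger aperture (brighter).
Shutter speed: unchanged.
ISO: 1250 → 1000 → 800 → 640 → 500 → 400 → 320 → 250 → 200 → 160 — 3 stops dropped (darker).
Net: +2 2/3 −3 = −1/3 stops.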